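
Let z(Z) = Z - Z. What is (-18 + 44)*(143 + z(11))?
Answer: 3718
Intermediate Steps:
z(Z) = 0
(-18 + 44)*(143 + z(11)) = (-18 + 44)*(143 + 0) = 26*143 = 3718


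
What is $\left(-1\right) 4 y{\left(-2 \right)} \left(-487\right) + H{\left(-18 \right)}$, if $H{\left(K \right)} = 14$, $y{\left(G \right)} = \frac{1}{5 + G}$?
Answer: $\frac{1990}{3} \approx 663.33$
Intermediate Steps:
$\left(-1\right) 4 y{\left(-2 \right)} \left(-487\right) + H{\left(-18 \right)} = \frac{\left(-1\right) 4}{5 - 2} \left(-487\right) + 14 = - \frac{4}{3} \left(-487\right) + 14 = \left(-4\right) \frac{1}{3} \left(-487\right) + 14 = \left(- \frac{4}{3}\right) \left(-487\right) + 14 = \frac{1948}{3} + 14 = \frac{1990}{3}$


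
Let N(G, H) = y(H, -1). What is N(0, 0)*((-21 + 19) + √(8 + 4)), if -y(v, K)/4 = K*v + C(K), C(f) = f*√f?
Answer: 8*I*(-1 + √3) ≈ 5.8564*I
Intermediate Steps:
C(f) = f^(3/2)
y(v, K) = -4*K^(3/2) - 4*K*v (y(v, K) = -4*(K*v + K^(3/2)) = -4*(K^(3/2) + K*v) = -4*K^(3/2) - 4*K*v)
N(G, H) = 4*I + 4*H (N(G, H) = -(-4)*I - 4*(-1)*H = -(-4)*I + 4*H = 4*I + 4*H)
N(0, 0)*((-21 + 19) + √(8 + 4)) = (4*I + 4*0)*((-21 + 19) + √(8 + 4)) = (4*I + 0)*(-2 + √12) = (4*I)*(-2 + 2*√3) = 4*I*(-2 + 2*√3)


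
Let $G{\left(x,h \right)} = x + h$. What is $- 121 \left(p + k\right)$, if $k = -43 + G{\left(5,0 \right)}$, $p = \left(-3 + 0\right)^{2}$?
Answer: $3509$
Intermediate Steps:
$G{\left(x,h \right)} = h + x$
$p = 9$ ($p = \left(-3\right)^{2} = 9$)
$k = -38$ ($k = -43 + \left(0 + 5\right) = -43 + 5 = -38$)
$- 121 \left(p + k\right) = - 121 \left(9 - 38\right) = \left(-121\right) \left(-29\right) = 3509$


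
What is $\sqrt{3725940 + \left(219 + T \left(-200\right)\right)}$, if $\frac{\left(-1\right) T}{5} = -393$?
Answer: $3 \sqrt{370351} \approx 1825.7$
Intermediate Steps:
$T = 1965$ ($T = \left(-5\right) \left(-393\right) = 1965$)
$\sqrt{3725940 + \left(219 + T \left(-200\right)\right)} = \sqrt{3725940 + \left(219 + 1965 \left(-200\right)\right)} = \sqrt{3725940 + \left(219 - 393000\right)} = \sqrt{3725940 - 392781} = \sqrt{3333159} = 3 \sqrt{370351}$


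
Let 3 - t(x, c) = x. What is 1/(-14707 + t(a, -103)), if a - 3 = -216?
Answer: -1/14491 ≈ -6.9008e-5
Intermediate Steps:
a = -213 (a = 3 - 216 = -213)
t(x, c) = 3 - x
1/(-14707 + t(a, -103)) = 1/(-14707 + (3 - 1*(-213))) = 1/(-14707 + (3 + 213)) = 1/(-14707 + 216) = 1/(-14491) = -1/14491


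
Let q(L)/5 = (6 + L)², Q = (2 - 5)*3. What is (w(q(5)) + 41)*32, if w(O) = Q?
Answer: 1024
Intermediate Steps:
Q = -9 (Q = -3*3 = -9)
q(L) = 5*(6 + L)²
w(O) = -9
(w(q(5)) + 41)*32 = (-9 + 41)*32 = 32*32 = 1024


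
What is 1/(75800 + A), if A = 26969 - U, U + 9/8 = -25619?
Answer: 8/1027113 ≈ 7.7888e-6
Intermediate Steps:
U = -204961/8 (U = -9/8 - 25619 = -204961/8 ≈ -25620.)
A = 420713/8 (A = 26969 - 1*(-204961/8) = 26969 + 204961/8 = 420713/8 ≈ 52589.)
1/(75800 + A) = 1/(75800 + 420713/8) = 1/(1027113/8) = 8/1027113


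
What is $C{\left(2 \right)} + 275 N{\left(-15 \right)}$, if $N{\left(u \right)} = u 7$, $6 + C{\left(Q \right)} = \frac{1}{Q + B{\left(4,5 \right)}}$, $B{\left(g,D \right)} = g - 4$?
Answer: $- \frac{57761}{2} \approx -28881.0$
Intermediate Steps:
$B{\left(g,D \right)} = -4 + g$
$C{\left(Q \right)} = -6 + \frac{1}{Q}$ ($C{\left(Q \right)} = -6 + \frac{1}{Q + \left(-4 + 4\right)} = -6 + \frac{1}{Q + 0} = -6 + \frac{1}{Q}$)
$N{\left(u \right)} = 7 u$
$C{\left(2 \right)} + 275 N{\left(-15 \right)} = \left(-6 + \frac{1}{2}\right) + 275 \cdot 7 \left(-15\right) = \left(-6 + \frac{1}{2}\right) + 275 \left(-105\right) = - \frac{11}{2} - 28875 = - \frac{57761}{2}$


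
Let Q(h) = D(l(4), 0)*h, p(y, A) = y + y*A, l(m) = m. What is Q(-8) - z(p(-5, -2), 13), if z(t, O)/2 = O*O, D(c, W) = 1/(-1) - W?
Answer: -330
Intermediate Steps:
D(c, W) = -1 - W
p(y, A) = y + A*y
Q(h) = -h (Q(h) = (-1 - 1*0)*h = (-1 + 0)*h = -h)
z(t, O) = 2*O**2 (z(t, O) = 2*(O*O) = 2*O**2)
Q(-8) - z(p(-5, -2), 13) = -1*(-8) - 2*13**2 = 8 - 2*169 = 8 - 1*338 = 8 - 338 = -330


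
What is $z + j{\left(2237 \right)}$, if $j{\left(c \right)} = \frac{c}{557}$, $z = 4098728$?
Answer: $\frac{2282993733}{557} \approx 4.0987 \cdot 10^{6}$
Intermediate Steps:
$j{\left(c \right)} = \frac{c}{557}$ ($j{\left(c \right)} = c \frac{1}{557} = \frac{c}{557}$)
$z + j{\left(2237 \right)} = 4098728 + \frac{1}{557} \cdot 2237 = 4098728 + \frac{2237}{557} = \frac{2282993733}{557}$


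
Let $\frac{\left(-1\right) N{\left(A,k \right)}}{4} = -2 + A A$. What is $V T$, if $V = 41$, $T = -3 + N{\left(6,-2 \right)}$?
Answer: $-5699$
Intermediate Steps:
$N{\left(A,k \right)} = 8 - 4 A^{2}$ ($N{\left(A,k \right)} = - 4 \left(-2 + A A\right) = - 4 \left(-2 + A^{2}\right) = 8 - 4 A^{2}$)
$T = -139$ ($T = -3 + \left(8 - 4 \cdot 6^{2}\right) = -3 + \left(8 - 144\right) = -3 - 136 = -139$)
$V T = 41 \left(-139\right) = -5699$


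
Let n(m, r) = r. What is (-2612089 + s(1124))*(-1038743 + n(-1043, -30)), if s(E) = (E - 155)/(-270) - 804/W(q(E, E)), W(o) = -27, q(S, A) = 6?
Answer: 244200629023769/90 ≈ 2.7133e+12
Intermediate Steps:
s(E) = 1639/54 - E/270 (s(E) = (E - 155)/(-270) - 804/(-27) = (-155 + E)*(-1/270) - 804*(-1/27) = (31/54 - E/270) + 268/9 = 1639/54 - E/270)
(-2612089 + s(1124))*(-1038743 + n(-1043, -30)) = (-2612089 + (1639/54 - 1/270*1124))*(-1038743 - 30) = (-2612089 + (1639/54 - 562/135))*(-1038773) = (-2612089 + 2357/90)*(-1038773) = -235085653/90*(-1038773) = 244200629023769/90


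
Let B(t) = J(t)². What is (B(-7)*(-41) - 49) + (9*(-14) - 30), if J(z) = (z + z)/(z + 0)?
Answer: -369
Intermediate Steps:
J(z) = 2 (J(z) = (2*z)/z = 2)
B(t) = 4 (B(t) = 2² = 4)
(B(-7)*(-41) - 49) + (9*(-14) - 30) = (4*(-41) - 49) + (9*(-14) - 30) = (-164 - 49) + (-126 - 30) = -213 - 156 = -369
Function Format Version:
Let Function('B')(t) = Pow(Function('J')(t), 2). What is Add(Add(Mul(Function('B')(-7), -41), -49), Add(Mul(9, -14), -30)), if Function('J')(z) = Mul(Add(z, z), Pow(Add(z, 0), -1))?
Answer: -369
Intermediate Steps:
Function('J')(z) = 2 (Function('J')(z) = Mul(Mul(2, z), Pow(z, -1)) = 2)
Function('B')(t) = 4 (Function('B')(t) = Pow(2, 2) = 4)
Add(Add(Mul(Function('B')(-7), -41), -49), Add(Mul(9, -14), -30)) = Add(Add(Mul(4, -41), -49), Add(Mul(9, -14), -30)) = Add(Add(-164, -49), Add(-126, -30)) = Add(-213, -156) = -369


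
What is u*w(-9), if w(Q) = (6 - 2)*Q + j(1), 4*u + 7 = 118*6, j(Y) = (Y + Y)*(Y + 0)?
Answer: -11917/2 ≈ -5958.5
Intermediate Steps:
j(Y) = 2*Y² (j(Y) = (2*Y)*Y = 2*Y²)
u = 701/4 (u = -7/4 + (118*6)/4 = -7/4 + (¼)*708 = -7/4 + 177 = 701/4 ≈ 175.25)
w(Q) = 2 + 4*Q (w(Q) = (6 - 2)*Q + 2*1² = 4*Q + 2*1 = 4*Q + 2 = 2 + 4*Q)
u*w(-9) = 701*(2 + 4*(-9))/4 = 701*(2 - 36)/4 = (701/4)*(-34) = -11917/2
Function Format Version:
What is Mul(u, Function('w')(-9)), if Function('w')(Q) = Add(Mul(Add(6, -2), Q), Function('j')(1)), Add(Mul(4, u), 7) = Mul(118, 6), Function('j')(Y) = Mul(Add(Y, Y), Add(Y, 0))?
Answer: Rational(-11917, 2) ≈ -5958.5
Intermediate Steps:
Function('j')(Y) = Mul(2, Pow(Y, 2)) (Function('j')(Y) = Mul(Mul(2, Y), Y) = Mul(2, Pow(Y, 2)))
u = Rational(701, 4) (u = Add(Rational(-7, 4), Mul(Rational(1, 4), Mul(118, 6))) = Add(Rational(-7, 4), Mul(Rational(1, 4), 708)) = Add(Rational(-7, 4), 177) = Rational(701, 4) ≈ 175.25)
Function('w')(Q) = Add(2, Mul(4, Q)) (Function('w')(Q) = Add(Mul(Add(6, -2), Q), Mul(2, Pow(1, 2))) = Add(Mul(4, Q), Mul(2, 1)) = Add(Mul(4, Q), 2) = Add(2, Mul(4, Q)))
Mul(u, Function('w')(-9)) = Mul(Rational(701, 4), Add(2, Mul(4, -9))) = Mul(Rational(701, 4), Add(2, -36)) = Mul(Rational(701, 4), -34) = Rational(-11917, 2)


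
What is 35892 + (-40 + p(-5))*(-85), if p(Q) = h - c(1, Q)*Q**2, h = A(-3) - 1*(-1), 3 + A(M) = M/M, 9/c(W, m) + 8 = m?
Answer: 492776/13 ≈ 37906.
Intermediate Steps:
c(W, m) = 9/(-8 + m)
A(M) = -2 (A(M) = -3 + M/M = -3 + 1 = -2)
h = -1 (h = -2 - 1*(-1) = -2 + 1 = -1)
p(Q) = -1 - 9*Q**2/(-8 + Q) (p(Q) = -1 - 9/(-8 + Q)*Q**2 = -1 - 9*Q**2/(-8 + Q))
35892 + (-40 + p(-5))*(-85) = 35892 + (-40 + (8 - 1*(-5) - 9*(-5)**2)/(-8 - 5))*(-85) = 35892 + (-40 + (8 + 5 - 9*25)/(-13))*(-85) = 35892 + (-40 - (8 + 5 - 225)/13)*(-85) = 35892 + (-40 - 1/13*(-212))*(-85) = 35892 + (-40 + 212/13)*(-85) = 35892 - 308/13*(-85) = 35892 + 26180/13 = 492776/13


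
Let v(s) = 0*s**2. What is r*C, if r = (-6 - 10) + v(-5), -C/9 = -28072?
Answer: -4042368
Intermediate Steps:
v(s) = 0
C = 252648 (C = -9*(-28072) = 252648)
r = -16 (r = (-6 - 10) + 0 = -16 + 0 = -16)
r*C = -16*252648 = -4042368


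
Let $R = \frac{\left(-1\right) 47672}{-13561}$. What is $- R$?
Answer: $- \frac{47672}{13561} \approx -3.5154$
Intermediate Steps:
$R = \frac{47672}{13561}$ ($R = \left(-47672\right) \left(- \frac{1}{13561}\right) = \frac{47672}{13561} \approx 3.5154$)
$- R = \left(-1\right) \frac{47672}{13561} = - \frac{47672}{13561}$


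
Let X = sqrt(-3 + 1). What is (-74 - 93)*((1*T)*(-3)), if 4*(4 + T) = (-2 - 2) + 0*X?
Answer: -2505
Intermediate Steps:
X = I*sqrt(2) (X = sqrt(-2) = I*sqrt(2) ≈ 1.4142*I)
T = -5 (T = -4 + ((-2 - 2) + 0*(I*sqrt(2)))/4 = -4 + (-4 + 0)/4 = -4 + (1/4)*(-4) = -4 - 1 = -5)
(-74 - 93)*((1*T)*(-3)) = (-74 - 93)*((1*(-5))*(-3)) = -(-835)*(-3) = -167*15 = -2505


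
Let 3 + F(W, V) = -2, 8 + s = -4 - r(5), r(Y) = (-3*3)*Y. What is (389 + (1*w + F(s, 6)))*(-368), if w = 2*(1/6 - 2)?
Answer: -419888/3 ≈ -1.3996e+5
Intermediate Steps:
r(Y) = -9*Y
s = 33 (s = -8 + (-4 - (-9)*5) = -8 + (-4 - 1*(-45)) = -8 + (-4 + 45) = -8 + 41 = 33)
F(W, V) = -5 (F(W, V) = -3 - 2 = -5)
w = -11/3 (w = 2*(1/6 - 2) = 2*(-11/6) = -11/3 ≈ -3.6667)
(389 + (1*w + F(s, 6)))*(-368) = (389 + (1*(-11/3) - 5))*(-368) = (389 + (-11/3 - 5))*(-368) = (389 - 26/3)*(-368) = (1141/3)*(-368) = -419888/3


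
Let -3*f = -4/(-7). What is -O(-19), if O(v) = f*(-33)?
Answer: -44/7 ≈ -6.2857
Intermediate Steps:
f = -4/21 (f = -(-4)/(3*(-7)) = -(-4)*(-1)/(3*7) = -⅓*4/7 = -4/21 ≈ -0.19048)
O(v) = 44/7 (O(v) = -4/21*(-33) = 44/7)
-O(-19) = -1*44/7 = -44/7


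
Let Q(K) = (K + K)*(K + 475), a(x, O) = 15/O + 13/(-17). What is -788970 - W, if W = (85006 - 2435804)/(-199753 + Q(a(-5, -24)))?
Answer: -1467103110244214/1859489423 ≈ -7.8898e+5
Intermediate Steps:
a(x, O) = -13/17 + 15/O (a(x, O) = 15/O + 13*(-1/17) = 15/O - 13/17 = -13/17 + 15/O)
Q(K) = 2*K*(475 + K) (Q(K) = (2*K)*(475 + K) = 2*K*(475 + K))
W = 21740179904/1859489423 (W = (85006 - 2435804)/(-199753 + 2*(-13/17 + 15/(-24))*(475 + (-13/17 + 15/(-24)))) = -2350798/(-199753 + 2*(-13/17 + 15*(-1/24))*(475 + (-13/17 + 15*(-1/24)))) = -2350798/(-199753 + 2*(-13/17 - 5/8)*(475 + (-13/17 - 5/8))) = -2350798/(-199753 + 2*(-189/136)*(475 - 189/136)) = -2350798/(-199753 + 2*(-189/136)*(64411/136)) = -2350798/(-199753 - 12173679/9248) = -2350798/(-1859489423/9248) = -2350798*(-9248/1859489423) = 21740179904/1859489423 ≈ 11.691)
-788970 - W = -788970 - 1*21740179904/1859489423 = -788970 - 21740179904/1859489423 = -1467103110244214/1859489423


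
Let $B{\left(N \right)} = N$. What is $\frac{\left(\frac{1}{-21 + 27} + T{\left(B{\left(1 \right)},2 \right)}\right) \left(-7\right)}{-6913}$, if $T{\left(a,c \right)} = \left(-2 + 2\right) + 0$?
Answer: $\frac{7}{41478} \approx 0.00016876$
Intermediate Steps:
$T{\left(a,c \right)} = 0$ ($T{\left(a,c \right)} = 0 + 0 = 0$)
$\frac{\left(\frac{1}{-21 + 27} + T{\left(B{\left(1 \right)},2 \right)}\right) \left(-7\right)}{-6913} = \frac{\left(\frac{1}{-21 + 27} + 0\right) \left(-7\right)}{-6913} = \left(\frac{1}{6} + 0\right) \left(-7\right) \left(- \frac{1}{6913}\right) = \frac{1}{6} \left(-7\right) \left(- \frac{1}{6913}\right) = \left(- \frac{7}{6}\right) \left(- \frac{1}{6913}\right) = \frac{7}{41478}$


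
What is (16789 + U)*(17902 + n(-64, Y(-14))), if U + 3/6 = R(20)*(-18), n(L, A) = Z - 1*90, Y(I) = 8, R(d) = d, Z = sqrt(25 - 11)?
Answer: 292624442 + 32857*sqrt(14)/2 ≈ 2.9269e+8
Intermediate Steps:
Z = sqrt(14) ≈ 3.7417
n(L, A) = -90 + sqrt(14) (n(L, A) = sqrt(14) - 1*90 = sqrt(14) - 90 = -90 + sqrt(14))
U = -721/2 (U = -1/2 + 20*(-18) = -1/2 - 360 = -721/2 ≈ -360.50)
(16789 + U)*(17902 + n(-64, Y(-14))) = (16789 - 721/2)*(17902 + (-90 + sqrt(14))) = 32857*(17812 + sqrt(14))/2 = 292624442 + 32857*sqrt(14)/2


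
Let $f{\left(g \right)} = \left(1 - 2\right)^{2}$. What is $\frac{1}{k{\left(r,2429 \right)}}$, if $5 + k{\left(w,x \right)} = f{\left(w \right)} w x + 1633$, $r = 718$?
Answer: $\frac{1}{1745650} \approx 5.7285 \cdot 10^{-7}$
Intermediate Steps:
$f{\left(g \right)} = 1$ ($f{\left(g \right)} = \left(-1\right)^{2} = 1$)
$k{\left(w,x \right)} = 1628 + w x$ ($k{\left(w,x \right)} = -5 + \left(1 w x + 1633\right) = -5 + \left(w x + 1633\right) = -5 + \left(1633 + w x\right) = 1628 + w x$)
$\frac{1}{k{\left(r,2429 \right)}} = \frac{1}{1628 + 718 \cdot 2429} = \frac{1}{1628 + 1744022} = \frac{1}{1745650}$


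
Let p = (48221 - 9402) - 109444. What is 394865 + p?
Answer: 324240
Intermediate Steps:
p = -70625 (p = 38819 - 109444 = -70625)
394865 + p = 394865 - 70625 = 324240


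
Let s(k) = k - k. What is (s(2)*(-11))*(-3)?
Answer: 0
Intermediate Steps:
s(k) = 0
(s(2)*(-11))*(-3) = (0*(-11))*(-3) = 0*(-3) = 0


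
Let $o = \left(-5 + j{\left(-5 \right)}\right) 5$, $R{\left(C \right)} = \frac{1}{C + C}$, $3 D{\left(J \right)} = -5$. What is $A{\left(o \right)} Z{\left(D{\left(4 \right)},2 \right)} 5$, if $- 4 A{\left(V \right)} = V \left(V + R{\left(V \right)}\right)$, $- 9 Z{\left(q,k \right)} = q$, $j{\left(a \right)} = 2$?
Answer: $- \frac{11275}{216} \approx -52.199$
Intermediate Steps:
$D{\left(J \right)} = - \frac{5}{3}$ ($D{\left(J \right)} = \frac{1}{3} \left(-5\right) = - \frac{5}{3}$)
$R{\left(C \right)} = \frac{1}{2 C}$
$Z{\left(q,k \right)} = - \frac{q}{9}$
$o = -15$ ($o = \left(-5 + 2\right) 5 = \left(-3\right) 5 = -15$)
$A{\left(V \right)} = - \frac{V \left(V + \frac{1}{2 V}\right)}{4}$
$A{\left(o \right)} Z{\left(D{\left(4 \right)},2 \right)} 5 = \left(- \frac{1}{8} - \frac{\left(-15\right)^{2}}{4}\right) \left(\left(- \frac{1}{9}\right) \left(- \frac{5}{3}\right)\right) 5 = \left(- \frac{1}{8} - \frac{225}{4}\right) \frac{5}{27} \cdot 5 = \left(- \frac{451}{8}\right) \frac{5}{27} \cdot 5 = \left(- \frac{2255}{216}\right) 5 = - \frac{11275}{216}$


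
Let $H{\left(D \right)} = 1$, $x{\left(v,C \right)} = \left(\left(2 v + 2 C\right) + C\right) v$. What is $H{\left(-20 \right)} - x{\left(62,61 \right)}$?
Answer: $-19033$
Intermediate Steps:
$x{\left(v,C \right)} = v \left(2 v + 3 C\right)$ ($x{\left(v,C \right)} = \left(\left(2 C + 2 v\right) + C\right) v = \left(2 v + 3 C\right) v = v \left(2 v + 3 C\right)$)
$H{\left(-20 \right)} - x{\left(62,61 \right)} = 1 - 62 \left(2 \cdot 62 + 3 \cdot 61\right) = 1 - 62 \left(124 + 183\right) = 1 - 62 \cdot 307 = 1 - 19034 = -19033$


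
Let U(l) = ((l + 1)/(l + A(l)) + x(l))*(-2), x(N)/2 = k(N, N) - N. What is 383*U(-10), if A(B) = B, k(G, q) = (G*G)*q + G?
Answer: 15316553/10 ≈ 1.5317e+6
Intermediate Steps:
k(G, q) = G + q*G² (k(G, q) = G²*q + G = q*G² + G = G + q*G²)
x(N) = -2*N + 2*N*(1 + N²) (x(N) = 2*(N*(1 + N*N) - N) = 2*(N*(1 + N²) - N) = 2*(-N + N*(1 + N²)) = -2*N + 2*N*(1 + N²))
U(l) = -4*l³ - (1 + l)/l (U(l) = ((l + 1)/(l + l) + 2*l³)*(-2) = ((1 + l)/((2*l)) + 2*l³)*(-2) = ((1 + l)*(1/(2*l)) + 2*l³)*(-2) = ((1 + l)/(2*l) + 2*l³)*(-2) = (2*l³ + (1 + l)/(2*l))*(-2) = -4*l³ - (1 + l)/l)
383*U(-10) = 383*((-1 - 1*(-10) - 4*(-10)⁴)/(-10)) = 383*(-(-1 + 10 - 4*10000)/10) = 383*(-(-1 + 10 - 40000)/10) = 383*(-⅒*(-39991)) = 383*(39991/10) = 15316553/10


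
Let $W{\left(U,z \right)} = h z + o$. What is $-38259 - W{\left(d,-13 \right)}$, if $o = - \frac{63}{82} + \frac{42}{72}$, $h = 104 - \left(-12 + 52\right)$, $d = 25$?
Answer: $- \frac{18413993}{492} \approx -37427.0$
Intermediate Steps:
$h = 64$ ($h = 104 - 40 = 64$)
$o = - \frac{91}{492}$ ($o = \left(-63\right) \frac{1}{82} + 42 \cdot \frac{1}{72} = - \frac{63}{82} + \frac{7}{12} = - \frac{91}{492} \approx -0.18496$)
$W{\left(U,z \right)} = - \frac{91}{492} + 64 z$ ($W{\left(U,z \right)} = 64 z - \frac{91}{492} = - \frac{91}{492} + 64 z$)
$-38259 - W{\left(d,-13 \right)} = -38259 - \left(- \frac{91}{492} + 64 \left(-13\right)\right) = -38259 - \left(- \frac{91}{492} - 832\right) = -38259 - - \frac{409435}{492} = -38259 + \frac{409435}{492} = - \frac{18413993}{492}$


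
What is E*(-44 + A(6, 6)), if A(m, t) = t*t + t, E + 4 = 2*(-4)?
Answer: 24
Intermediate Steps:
E = -12 (E = -4 + 2*(-4) = -4 - 8 = -12)
A(m, t) = t + t² (A(m, t) = t² + t = t + t²)
E*(-44 + A(6, 6)) = -12*(-44 + 6*(1 + 6)) = -12*(-44 + 6*7) = -12*(-44 + 42) = -12*(-2) = 24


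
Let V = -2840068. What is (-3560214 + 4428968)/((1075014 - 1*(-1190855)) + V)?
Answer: -868754/574199 ≈ -1.5130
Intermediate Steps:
(-3560214 + 4428968)/((1075014 - 1*(-1190855)) + V) = (-3560214 + 4428968)/((1075014 - 1*(-1190855)) - 2840068) = 868754/((1075014 + 1190855) - 2840068) = 868754/(2265869 - 2840068) = 868754/(-574199) = 868754*(-1/574199) = -868754/574199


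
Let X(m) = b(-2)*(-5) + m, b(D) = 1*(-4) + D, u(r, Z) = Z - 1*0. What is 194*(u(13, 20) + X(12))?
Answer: 12028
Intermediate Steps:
u(r, Z) = Z (u(r, Z) = Z + 0 = Z)
b(D) = -4 + D
X(m) = 30 + m (X(m) = (-4 - 2)*(-5) + m = -6*(-5) + m = 30 + m)
194*(u(13, 20) + X(12)) = 194*(20 + (30 + 12)) = 194*(20 + 42) = 194*62 = 12028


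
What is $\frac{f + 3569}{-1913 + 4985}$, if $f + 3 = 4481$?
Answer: $\frac{8047}{3072} \approx 2.6195$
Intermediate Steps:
$f = 4478$ ($f = -3 + 4481 = 4478$)
$\frac{f + 3569}{-1913 + 4985} = \frac{4478 + 3569}{-1913 + 4985} = \frac{8047}{3072}$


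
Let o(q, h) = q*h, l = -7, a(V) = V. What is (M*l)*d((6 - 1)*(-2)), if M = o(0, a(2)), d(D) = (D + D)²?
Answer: 0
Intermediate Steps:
d(D) = 4*D² (d(D) = (2*D)² = 4*D²)
o(q, h) = h*q
M = 0 (M = 2*0 = 0)
(M*l)*d((6 - 1)*(-2)) = (0*(-7))*(4*((6 - 1)*(-2))²) = 0*(4*(5*(-2))²) = 0*(4*(-10)²) = 0*(4*100) = 0*400 = 0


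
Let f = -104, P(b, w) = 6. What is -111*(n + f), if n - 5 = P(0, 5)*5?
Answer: 7659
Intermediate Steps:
n = 35 (n = 5 + 6*5 = 5 + 30 = 35)
-111*(n + f) = -111*(35 - 104) = -111*(-69) = 7659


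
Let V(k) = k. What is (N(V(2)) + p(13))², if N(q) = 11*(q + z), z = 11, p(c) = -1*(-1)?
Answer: 20736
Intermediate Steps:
p(c) = 1
N(q) = 121 + 11*q (N(q) = 11*(q + 11) = 11*(11 + q) = 121 + 11*q)
(N(V(2)) + p(13))² = ((121 + 11*2) + 1)² = ((121 + 22) + 1)² = (143 + 1)² = 144² = 20736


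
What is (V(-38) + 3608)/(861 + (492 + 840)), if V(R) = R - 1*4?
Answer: 3566/2193 ≈ 1.6261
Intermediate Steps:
V(R) = -4 + R (V(R) = R - 4 = -4 + R)
(V(-38) + 3608)/(861 + (492 + 840)) = ((-4 - 38) + 3608)/(861 + (492 + 840)) = (-42 + 3608)/(861 + 1332) = 3566/2193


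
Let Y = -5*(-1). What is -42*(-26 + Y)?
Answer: 882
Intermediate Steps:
Y = 5
-42*(-26 + Y) = -42*(-26 + 5) = -42*(-21) = 882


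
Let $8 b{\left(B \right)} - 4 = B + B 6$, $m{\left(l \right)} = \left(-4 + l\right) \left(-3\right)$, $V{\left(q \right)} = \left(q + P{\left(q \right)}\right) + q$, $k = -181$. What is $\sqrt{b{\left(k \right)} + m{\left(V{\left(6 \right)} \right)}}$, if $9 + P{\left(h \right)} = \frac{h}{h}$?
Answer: $\frac{i \sqrt{2526}}{4} \approx 12.565 i$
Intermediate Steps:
$P{\left(h \right)} = -8$ ($P{\left(h \right)} = -9 + \frac{h}{h} = -9 + 1 = -8$)
$V{\left(q \right)} = -8 + 2 q$ ($V{\left(q \right)} = \left(q - 8\right) + q = \left(-8 + q\right) + q = -8 + 2 q$)
$m{\left(l \right)} = 12 - 3 l$
$b{\left(B \right)} = \frac{1}{2} + \frac{7 B}{8}$ ($b{\left(B \right)} = \frac{1}{2} + \frac{B + B 6}{8} = \frac{1}{2} + \frac{B + 6 B}{8} = \frac{1}{2} + \frac{7 B}{8}$)
$\sqrt{b{\left(k \right)} + m{\left(V{\left(6 \right)} \right)}} = \sqrt{\left(\frac{1}{2} + \frac{7}{8} \left(-181\right)\right) + \left(12 - 3 \left(-8 + 2 \cdot 6\right)\right)} = \sqrt{\left(\frac{1}{2} - \frac{1267}{8}\right) + \left(12 - 3 \left(-8 + 12\right)\right)} = \sqrt{- \frac{1263}{8} + \left(12 - 12\right)} = \sqrt{- \frac{1263}{8} + 0} = \sqrt{- \frac{1263}{8}} = \frac{i \sqrt{2526}}{4}$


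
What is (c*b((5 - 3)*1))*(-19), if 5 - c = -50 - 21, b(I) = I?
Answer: -2888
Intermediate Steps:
c = 76 (c = 5 - (-50 - 21) = 5 - 1*(-71) = 5 + 71 = 76)
(c*b((5 - 3)*1))*(-19) = (76*((5 - 3)*1))*(-19) = (76*(2*1))*(-19) = (76*2)*(-19) = 152*(-19) = -2888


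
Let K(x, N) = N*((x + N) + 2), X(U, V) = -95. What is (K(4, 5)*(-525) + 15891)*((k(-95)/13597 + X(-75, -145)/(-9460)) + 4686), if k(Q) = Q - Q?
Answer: -28778812026/473 ≈ -6.0843e+7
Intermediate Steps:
k(Q) = 0
K(x, N) = N*(2 + N + x) (K(x, N) = N*((N + x) + 2) = N*(2 + N + x))
(K(4, 5)*(-525) + 15891)*((k(-95)/13597 + X(-75, -145)/(-9460)) + 4686) = ((5*(2 + 5 + 4))*(-525) + 15891)*((0/13597 - 95/(-9460)) + 4686) = ((5*11)*(-525) + 15891)*((0*(1/13597) - 95*(-1/9460)) + 4686) = (55*(-525) + 15891)*((0 + 19/1892) + 4686) = (-28875 + 15891)*(19/1892 + 4686) = -12984*8865931/1892 = -28778812026/473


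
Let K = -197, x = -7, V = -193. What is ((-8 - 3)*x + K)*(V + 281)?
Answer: -10560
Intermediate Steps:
((-8 - 3)*x + K)*(V + 281) = ((-8 - 3)*(-7) - 197)*(-193 + 281) = (-11*(-7) - 197)*88 = (77 - 197)*88 = -120*88 = -10560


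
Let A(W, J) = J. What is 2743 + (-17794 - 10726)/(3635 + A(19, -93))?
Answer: 210591/77 ≈ 2734.9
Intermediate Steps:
2743 + (-17794 - 10726)/(3635 + A(19, -93)) = 2743 + (-17794 - 10726)/(3635 - 93) = 2743 - 28520/3542 = 2743 - 28520*1/3542 = 2743 - 620/77 = 210591/77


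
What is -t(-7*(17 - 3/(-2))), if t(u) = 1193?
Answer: -1193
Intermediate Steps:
-t(-7*(17 - 3/(-2))) = -1*1193 = -1193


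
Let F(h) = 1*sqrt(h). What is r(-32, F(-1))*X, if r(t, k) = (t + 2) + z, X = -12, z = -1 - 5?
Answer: 432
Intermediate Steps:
F(h) = sqrt(h)
z = -6
r(t, k) = -4 + t (r(t, k) = (t + 2) - 6 = (2 + t) - 6 = -4 + t)
r(-32, F(-1))*X = (-4 - 32)*(-12) = -36*(-12) = 432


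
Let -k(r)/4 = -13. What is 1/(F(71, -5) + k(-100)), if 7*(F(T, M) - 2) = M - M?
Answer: 1/54 ≈ 0.018519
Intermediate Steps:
F(T, M) = 2 (F(T, M) = 2 + (M - M)/7 = 2 + (⅐)*0 = 2 + 0 = 2)
k(r) = 52 (k(r) = -4*(-13) = 52)
1/(F(71, -5) + k(-100)) = 1/(2 + 52) = 1/54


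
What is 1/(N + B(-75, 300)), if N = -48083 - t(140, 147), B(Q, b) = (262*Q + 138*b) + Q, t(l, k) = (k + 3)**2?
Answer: -1/48908 ≈ -2.0447e-5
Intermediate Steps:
t(l, k) = (3 + k)**2
B(Q, b) = 138*b + 263*Q (B(Q, b) = (138*b + 262*Q) + Q = 138*b + 263*Q)
N = -70583 (N = -48083 - (3 + 147)**2 = -48083 - 1*150**2 = -48083 - 1*22500 = -48083 - 22500 = -70583)
1/(N + B(-75, 300)) = 1/(-70583 + (138*300 + 263*(-75))) = 1/(-70583 + (41400 - 19725)) = 1/(-70583 + 21675) = 1/(-48908) = -1/48908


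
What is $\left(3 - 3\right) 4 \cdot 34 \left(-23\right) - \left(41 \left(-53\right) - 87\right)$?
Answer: $2260$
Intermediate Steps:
$\left(3 - 3\right) 4 \cdot 34 \left(-23\right) - \left(41 \left(-53\right) - 87\right) = 0 \cdot 4 \cdot 34 \left(-23\right) - \left(-2173 - 87\right) = 0 \cdot 34 \left(-23\right) - -2260 = 0 \left(-23\right) + 2260 = 0 + 2260 = 2260$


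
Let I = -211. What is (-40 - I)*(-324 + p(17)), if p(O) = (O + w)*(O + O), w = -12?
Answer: -26334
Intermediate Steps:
p(O) = 2*O*(-12 + O) (p(O) = (O - 12)*(O + O) = (-12 + O)*(2*O) = 2*O*(-12 + O))
(-40 - I)*(-324 + p(17)) = (-40 - 1*(-211))*(-324 + 2*17*(-12 + 17)) = (-40 + 211)*(-324 + 2*17*5) = 171*(-324 + 170) = 171*(-154) = -26334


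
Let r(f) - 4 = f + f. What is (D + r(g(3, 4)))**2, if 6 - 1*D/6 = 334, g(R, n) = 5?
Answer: 3818116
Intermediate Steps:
r(f) = 4 + 2*f (r(f) = 4 + (f + f) = 4 + 2*f)
D = -1968 (D = 36 - 6*334 = 36 - 2004 = -1968)
(D + r(g(3, 4)))**2 = (-1968 + (4 + 2*5))**2 = (-1968 + (4 + 10))**2 = (-1968 + 14)**2 = (-1954)**2 = 3818116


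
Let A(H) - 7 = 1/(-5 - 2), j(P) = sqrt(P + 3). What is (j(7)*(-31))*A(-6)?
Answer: -1488*sqrt(10)/7 ≈ -672.21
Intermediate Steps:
j(P) = sqrt(3 + P)
A(H) = 48/7 (A(H) = 7 + 1/(-5 - 2) = 7 + 1/(-7) = 7 - 1/7 = 48/7)
(j(7)*(-31))*A(-6) = (sqrt(3 + 7)*(-31))*(48/7) = (sqrt(10)*(-31))*(48/7) = -31*sqrt(10)*(48/7) = -1488*sqrt(10)/7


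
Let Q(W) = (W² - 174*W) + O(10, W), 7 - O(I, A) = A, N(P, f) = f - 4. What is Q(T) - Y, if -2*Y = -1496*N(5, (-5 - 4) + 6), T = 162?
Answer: 3137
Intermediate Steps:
N(P, f) = -4 + f
O(I, A) = 7 - A
Q(W) = 7 + W² - 175*W (Q(W) = (W² - 174*W) + (7 - W) = 7 + W² - 175*W)
Y = -5236 (Y = -(-748)*(-4 + ((-5 - 4) + 6)) = -(-748)*(-4 + (-9 + 6)) = -(-748)*(-4 - 3) = -(-748)*(-7) = -½*10472 = -5236)
Q(T) - Y = (7 + 162² - 175*162) - 1*(-5236) = (7 + 26244 - 28350) + 5236 = -2099 + 5236 = 3137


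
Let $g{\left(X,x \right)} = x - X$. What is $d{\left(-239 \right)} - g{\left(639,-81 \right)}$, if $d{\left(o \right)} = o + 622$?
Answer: $1103$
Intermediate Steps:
$d{\left(o \right)} = 622 + o$
$d{\left(-239 \right)} - g{\left(639,-81 \right)} = \left(622 - 239\right) - \left(-81 - 639\right) = 383 - \left(-81 - 639\right) = 383 - -720 = 383 + 720 = 1103$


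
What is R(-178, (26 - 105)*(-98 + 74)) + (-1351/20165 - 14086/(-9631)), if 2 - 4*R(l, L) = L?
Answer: -183373966487/388418230 ≈ -472.10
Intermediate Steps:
R(l, L) = ½ - L/4
R(-178, (26 - 105)*(-98 + 74)) + (-1351/20165 - 14086/(-9631)) = (½ - (26 - 105)*(-98 + 74)/4) + (-1351/20165 - 14086/(-9631)) = (½ - (-79)*(-24)/4) + (-1351*1/20165 - 14086*(-1/9631)) = (½ - ¼*1896) + (-1351/20165 + 14086/9631) = (½ - 474) + 271032709/194209115 = -947/2 + 271032709/194209115 = -183373966487/388418230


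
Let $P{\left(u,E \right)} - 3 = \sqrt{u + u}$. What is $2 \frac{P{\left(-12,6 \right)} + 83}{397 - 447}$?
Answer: $- \frac{86}{25} - \frac{2 i \sqrt{6}}{25} \approx -3.44 - 0.19596 i$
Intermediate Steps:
$P{\left(u,E \right)} = 3 + \sqrt{2} \sqrt{u}$ ($P{\left(u,E \right)} = 3 + \sqrt{u + u} = 3 + \sqrt{2 u} = 3 + \sqrt{2} \sqrt{u}$)
$2 \frac{P{\left(-12,6 \right)} + 83}{397 - 447} = 2 \frac{\left(3 + \sqrt{2} \sqrt{-12}\right) + 83}{397 - 447} = 2 \frac{\left(3 + \sqrt{2} \cdot 2 i \sqrt{3}\right) + 83}{-50} = 2 \left(\left(3 + 2 i \sqrt{6}\right) + 83\right) \left(- \frac{1}{50}\right) = 2 \left(86 + 2 i \sqrt{6}\right) \left(- \frac{1}{50}\right) = 2 \left(- \frac{43}{25} - \frac{i \sqrt{6}}{25}\right) = - \frac{86}{25} - \frac{2 i \sqrt{6}}{25}$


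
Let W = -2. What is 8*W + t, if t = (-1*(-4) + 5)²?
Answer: 65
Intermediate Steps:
t = 81 (t = (4 + 5)² = 9² = 81)
8*W + t = 8*(-2) + 81 = -16 + 81 = 65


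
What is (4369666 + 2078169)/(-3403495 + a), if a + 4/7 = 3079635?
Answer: -45134845/2267024 ≈ -19.909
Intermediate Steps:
a = 21557441/7 (a = -4/7 + 3079635 = 21557441/7 ≈ 3.0796e+6)
(4369666 + 2078169)/(-3403495 + a) = (4369666 + 2078169)/(-3403495 + 21557441/7) = 6447835/(-2267024/7) = 6447835*(-7/2267024) = -45134845/2267024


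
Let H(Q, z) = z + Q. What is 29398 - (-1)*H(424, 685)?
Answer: 30507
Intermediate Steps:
H(Q, z) = Q + z
29398 - (-1)*H(424, 685) = 29398 - (-1)*(424 + 685) = 29398 - (-1)*1109 = 29398 - 1*(-1109) = 29398 + 1109 = 30507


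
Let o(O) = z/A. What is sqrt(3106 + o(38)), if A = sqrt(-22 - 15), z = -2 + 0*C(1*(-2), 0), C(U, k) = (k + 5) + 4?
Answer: sqrt(4252114 + 74*I*sqrt(37))/37 ≈ 55.732 + 0.0029498*I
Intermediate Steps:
C(U, k) = 9 + k (C(U, k) = (5 + k) + 4 = 9 + k)
z = -2 (z = -2 + 0*(9 + 0) = -2 + 0*9 = -2 + 0 = -2)
A = I*sqrt(37) (A = sqrt(-37) = I*sqrt(37) ≈ 6.0828*I)
o(O) = 2*I*sqrt(37)/37 (o(O) = -2*(-I*sqrt(37)/37) = -(-2)*I*sqrt(37)/37 = 2*I*sqrt(37)/37)
sqrt(3106 + o(38)) = sqrt(3106 + 2*I*sqrt(37)/37)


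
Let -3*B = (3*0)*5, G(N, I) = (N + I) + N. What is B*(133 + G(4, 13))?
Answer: 0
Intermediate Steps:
G(N, I) = I + 2*N (G(N, I) = (I + N) + N = I + 2*N)
B = 0 (B = -3*0*5/3 = -0*5 = -⅓*0 = 0)
B*(133 + G(4, 13)) = 0*(133 + (13 + 2*4)) = 0*(133 + (13 + 8)) = 0*(133 + 21) = 0*154 = 0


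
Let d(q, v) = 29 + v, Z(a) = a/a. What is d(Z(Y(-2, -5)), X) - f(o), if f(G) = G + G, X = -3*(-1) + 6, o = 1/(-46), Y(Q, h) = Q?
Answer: 875/23 ≈ 38.043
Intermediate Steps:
o = -1/46 ≈ -0.021739
X = 9 (X = 3 + 6 = 9)
Z(a) = 1
f(G) = 2*G
d(Z(Y(-2, -5)), X) - f(o) = (29 + 9) - 2*(-1)/46 = 38 - 1*(-1/23) = 38 + 1/23 = 875/23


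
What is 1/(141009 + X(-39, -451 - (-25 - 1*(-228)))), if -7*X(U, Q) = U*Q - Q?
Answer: 7/960903 ≈ 7.2848e-6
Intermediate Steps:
X(U, Q) = Q/7 - Q*U/7 (X(U, Q) = -(U*Q - Q)/7 = -(Q*U - Q)/7 = -(-Q + Q*U)/7 = Q/7 - Q*U/7)
1/(141009 + X(-39, -451 - (-25 - 1*(-228)))) = 1/(141009 + (-451 - (-25 - 1*(-228)))*(1 - 1*(-39))/7) = 1/(141009 + (-451 - (-25 + 228))*(1 + 39)/7) = 1/(141009 + (⅐)*(-451 - 1*203)*40) = 1/(141009 + (⅐)*(-451 - 203)*40) = 1/(141009 + (⅐)*(-654)*40) = 1/(141009 - 26160/7) = 1/(960903/7) = 7/960903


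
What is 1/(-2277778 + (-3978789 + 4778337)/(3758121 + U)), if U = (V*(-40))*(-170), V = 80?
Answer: -4302121/9799275767590 ≈ -4.3902e-7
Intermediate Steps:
U = 544000 (U = (80*(-40))*(-170) = -3200*(-170) = 544000)
1/(-2277778 + (-3978789 + 4778337)/(3758121 + U)) = 1/(-2277778 + (-3978789 + 4778337)/(3758121 + 544000)) = 1/(-2277778 + 799548/4302121) = 1/(-9799275767590/4302121) = -4302121/9799275767590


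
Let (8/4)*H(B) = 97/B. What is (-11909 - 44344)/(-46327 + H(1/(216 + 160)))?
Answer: 56253/28091 ≈ 2.0025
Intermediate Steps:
H(B) = 97/(2*B) (H(B) = (97/B)/2 = 97/(2*B))
(-11909 - 44344)/(-46327 + H(1/(216 + 160))) = (-11909 - 44344)/(-46327 + 97/(2*(1/(216 + 160)))) = -56253/(-46327 + 97/(2*(1/376))) = -56253/(-46327 + (97/2)*376) = -56253/(-46327 + 18236) = -56253/(-28091) = -56253*(-1/28091) = 56253/28091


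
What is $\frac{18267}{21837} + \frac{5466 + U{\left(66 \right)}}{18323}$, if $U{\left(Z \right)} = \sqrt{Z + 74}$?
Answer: $\frac{603011}{531367} + \frac{2 \sqrt{35}}{18323} \approx 1.1355$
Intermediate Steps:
$U{\left(Z \right)} = \sqrt{74 + Z}$
$\frac{18267}{21837} + \frac{5466 + U{\left(66 \right)}}{18323} = \frac{18267}{21837} + \frac{5466 + \sqrt{74 + 66}}{18323} = 18267 \cdot \frac{1}{21837} + \left(5466 + \sqrt{140}\right) \frac{1}{18323} = \frac{6089}{7279} + \left(5466 + 2 \sqrt{35}\right) \frac{1}{18323} = \frac{6089}{7279} + \left(\frac{5466}{18323} + \frac{2 \sqrt{35}}{18323}\right) = \frac{603011}{531367} + \frac{2 \sqrt{35}}{18323}$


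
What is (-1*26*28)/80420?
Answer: -182/20105 ≈ -0.0090525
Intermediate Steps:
(-1*26*28)/80420 = -26*28*(1/80420) = -728*1/80420 = -182/20105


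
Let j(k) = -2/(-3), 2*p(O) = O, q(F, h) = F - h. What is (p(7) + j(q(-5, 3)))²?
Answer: 625/36 ≈ 17.361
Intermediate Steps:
p(O) = O/2
j(k) = ⅔ (j(k) = -2*(-⅓) = ⅔)
(p(7) + j(q(-5, 3)))² = ((½)*7 + ⅔)² = (7/2 + ⅔)² = (25/6)² = 625/36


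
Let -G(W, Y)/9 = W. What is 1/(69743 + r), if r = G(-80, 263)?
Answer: 1/70463 ≈ 1.4192e-5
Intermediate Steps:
G(W, Y) = -9*W
r = 720 (r = -9*(-80) = 720)
1/(69743 + r) = 1/(69743 + 720) = 1/70463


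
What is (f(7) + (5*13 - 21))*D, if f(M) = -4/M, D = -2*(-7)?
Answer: 608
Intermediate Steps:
D = 14
(f(7) + (5*13 - 21))*D = (-4/7 + (5*13 - 21))*14 = (-4*⅐ + (65 - 21))*14 = (-4/7 + 44)*14 = (304/7)*14 = 608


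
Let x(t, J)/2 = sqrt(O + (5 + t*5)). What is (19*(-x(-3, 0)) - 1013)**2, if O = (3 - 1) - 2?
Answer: 1011729 + 76988*I*sqrt(10) ≈ 1.0117e+6 + 2.4346e+5*I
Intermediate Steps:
O = 0 (O = 2 - 2 = 0)
x(t, J) = 2*sqrt(5 + 5*t) (x(t, J) = 2*sqrt(0 + (5 + t*5)) = 2*sqrt(0 + (5 + 5*t)) = 2*sqrt(5 + 5*t))
(19*(-x(-3, 0)) - 1013)**2 = (19*(-2*sqrt(5 + 5*(-3))) - 1013)**2 = (19*(-2*sqrt(5 - 15)) - 1013)**2 = (19*(-2*sqrt(-10)) - 1013)**2 = (19*(-2*I*sqrt(10)) - 1013)**2 = (-38*I*sqrt(10) - 1013)**2 = (-1013 - 38*I*sqrt(10))**2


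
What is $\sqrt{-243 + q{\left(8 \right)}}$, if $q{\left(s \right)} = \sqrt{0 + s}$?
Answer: $\sqrt{-243 + 2 \sqrt{2}} \approx 15.497 i$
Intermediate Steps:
$q{\left(s \right)} = \sqrt{s}$
$\sqrt{-243 + q{\left(8 \right)}} = \sqrt{-243 + \sqrt{8}} = \sqrt{-243 + 2 \sqrt{2}}$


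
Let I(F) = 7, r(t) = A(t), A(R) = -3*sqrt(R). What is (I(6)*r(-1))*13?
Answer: -273*I ≈ -273.0*I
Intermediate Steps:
r(t) = -3*sqrt(t)
(I(6)*r(-1))*13 = (7*(-3*I))*13 = -21*I*13 = -273*I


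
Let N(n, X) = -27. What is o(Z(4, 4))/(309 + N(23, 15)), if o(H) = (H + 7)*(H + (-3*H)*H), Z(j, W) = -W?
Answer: -26/47 ≈ -0.55319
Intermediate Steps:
o(H) = (7 + H)*(H - 3*H²)
o(Z(4, 4))/(309 + N(23, 15)) = ((-1*4)*(7 - (-20)*4 - 3*(-1*4)²))/(309 - 27) = -4*(7 - 20*(-4) - 3*(-4)²)/282 = -4*(7 + 80 - 3*16)*(1/282) = -4*(7 + 80 - 48)*(1/282) = -4*39*(1/282) = -156*1/282 = -26/47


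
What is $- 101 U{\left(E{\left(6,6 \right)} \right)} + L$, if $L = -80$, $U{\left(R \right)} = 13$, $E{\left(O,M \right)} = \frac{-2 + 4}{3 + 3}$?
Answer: $-1393$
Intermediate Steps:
$E{\left(O,M \right)} = \frac{1}{3}$ ($E{\left(O,M \right)} = \frac{2}{6} = 2 \cdot \frac{1}{6} = \frac{1}{3}$)
$- 101 U{\left(E{\left(6,6 \right)} \right)} + L = \left(-101\right) 13 - 80 = -1313 - 80 = -1393$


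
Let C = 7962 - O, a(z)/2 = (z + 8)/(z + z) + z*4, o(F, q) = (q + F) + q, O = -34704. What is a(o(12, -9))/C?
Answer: -145/127998 ≈ -0.0011328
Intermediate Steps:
o(F, q) = F + 2*q (o(F, q) = (F + q) + q = F + 2*q)
a(z) = 8*z + (8 + z)/z (a(z) = 2*((z + 8)/(z + z) + z*4) = 2*((8 + z)/((2*z)) + 4*z) = 2*((8 + z)*(1/(2*z)) + 4*z) = 2*((8 + z)/(2*z) + 4*z) = 2*(4*z + (8 + z)/(2*z)) = 8*z + (8 + z)/z)
C = 42666 (C = 7962 - 1*(-34704) = 7962 + 34704 = 42666)
a(o(12, -9))/C = (1 + 8*(12 + 2*(-9)) + 8/(12 + 2*(-9)))/42666 = (1 + 8*(12 - 18) + 8/(12 - 18))*(1/42666) = (1 + 8*(-6) + 8/(-6))*(1/42666) = (1 - 48 + 8*(-⅙))*(1/42666) = (1 - 48 - 4/3)*(1/42666) = -145/3*1/42666 = -145/127998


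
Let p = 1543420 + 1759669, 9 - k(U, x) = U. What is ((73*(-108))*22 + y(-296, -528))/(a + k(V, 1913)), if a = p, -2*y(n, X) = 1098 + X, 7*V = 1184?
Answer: -405377/7706834 ≈ -0.052600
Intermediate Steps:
V = 1184/7 (V = (⅐)*1184 = 1184/7 ≈ 169.14)
y(n, X) = -549 - X/2 (y(n, X) = -(1098 + X)/2 = -549 - X/2)
k(U, x) = 9 - U
p = 3303089
a = 3303089
((73*(-108))*22 + y(-296, -528))/(a + k(V, 1913)) = ((73*(-108))*22 + (-549 - ½*(-528)))/(3303089 + (9 - 1*1184/7)) = (-7884*22 + (-549 + 264))/(3303089 + (9 - 1184/7)) = (-173448 - 285)/(3303089 - 1121/7) = -173733/23120502/7 = -173733*7/23120502 = -405377/7706834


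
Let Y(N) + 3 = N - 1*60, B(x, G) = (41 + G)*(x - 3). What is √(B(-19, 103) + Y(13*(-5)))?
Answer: 4*I*√206 ≈ 57.411*I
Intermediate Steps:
B(x, G) = (-3 + x)*(41 + G) (B(x, G) = (41 + G)*(-3 + x) = (-3 + x)*(41 + G))
Y(N) = -63 + N (Y(N) = -3 + (N - 1*60) = -3 + (N - 60) = -3 + (-60 + N) = -63 + N)
√(B(-19, 103) + Y(13*(-5))) = √((-123 - 3*103 + 41*(-19) + 103*(-19)) + (-63 + 13*(-5))) = √((-123 - 309 - 779 - 1957) + (-63 - 65)) = √(-3168 - 128) = √(-3296) = 4*I*√206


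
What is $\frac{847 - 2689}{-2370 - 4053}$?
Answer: $\frac{614}{2141} \approx 0.28678$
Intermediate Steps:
$\frac{847 - 2689}{-2370 - 4053} = - \frac{1842}{-6423} = \left(-1842\right) \left(- \frac{1}{6423}\right) = \frac{614}{2141}$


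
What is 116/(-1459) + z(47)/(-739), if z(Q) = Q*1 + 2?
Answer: -157215/1078201 ≈ -0.14581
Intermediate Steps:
z(Q) = 2 + Q (z(Q) = Q + 2 = 2 + Q)
116/(-1459) + z(47)/(-739) = 116/(-1459) + (2 + 47)/(-739) = 116*(-1/1459) + 49*(-1/739) = -116/1459 - 49/739 = -157215/1078201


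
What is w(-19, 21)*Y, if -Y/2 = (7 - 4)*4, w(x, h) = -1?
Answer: 24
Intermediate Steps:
Y = -24 (Y = -2*(7 - 4)*4 = -6*4 = -2*12 = -24)
w(-19, 21)*Y = -1*(-24) = 24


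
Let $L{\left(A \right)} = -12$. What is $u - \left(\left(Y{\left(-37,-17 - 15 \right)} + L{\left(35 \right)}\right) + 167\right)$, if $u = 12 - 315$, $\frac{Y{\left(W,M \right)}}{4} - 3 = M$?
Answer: $-342$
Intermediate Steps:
$Y{\left(W,M \right)} = 12 + 4 M$
$u = -303$ ($u = 12 - 315 = -303$)
$u - \left(\left(Y{\left(-37,-17 - 15 \right)} + L{\left(35 \right)}\right) + 167\right) = -303 - \left(\left(\left(12 + 4 \left(-17 - 15\right)\right) - 12\right) + 167\right) = -303 - \left(\left(\left(12 + 4 \left(-32\right)\right) - 12\right) + 167\right) = -303 - \left(\left(\left(12 - 128\right) - 12\right) + 167\right) = -303 - \left(\left(-116 - 12\right) + 167\right) = -303 - \left(-128 + 167\right) = -303 - 39 = -342$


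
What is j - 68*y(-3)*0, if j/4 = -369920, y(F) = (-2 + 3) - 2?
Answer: -1479680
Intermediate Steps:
y(F) = -1 (y(F) = 1 - 2 = -1)
j = -1479680 (j = 4*(-369920) = -1479680)
j - 68*y(-3)*0 = -1479680 - 68*(-1)*0 = -1479680 - (-68)*0 = -1479680 - 1*0 = -1479680 + 0 = -1479680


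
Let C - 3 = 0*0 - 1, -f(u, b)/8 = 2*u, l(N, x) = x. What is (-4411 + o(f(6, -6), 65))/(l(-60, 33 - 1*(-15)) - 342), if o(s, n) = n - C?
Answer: 2174/147 ≈ 14.789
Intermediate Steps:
f(u, b) = -16*u
C = 2 (C = 3 + (0*0 - 1) = 3 + (0 - 1) = 3 - 1 = 2)
o(s, n) = -2 + n (o(s, n) = n - 1*2 = n - 2 = -2 + n)
(-4411 + o(f(6, -6), 65))/(l(-60, 33 - 1*(-15)) - 342) = (-4411 + (-2 + 65))/((33 - 1*(-15)) - 342) = (-4411 + 63)/((33 + 15) - 342) = -4348/(48 - 342) = -4348/(-294) = -4348*(-1/294) = 2174/147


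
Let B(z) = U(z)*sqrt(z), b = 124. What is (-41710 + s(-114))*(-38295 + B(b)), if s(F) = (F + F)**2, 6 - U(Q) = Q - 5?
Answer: -393442830 - 2321924*sqrt(31) ≈ -4.0637e+8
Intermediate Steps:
U(Q) = 11 - Q (U(Q) = 6 - (Q - 5) = 6 - (-5 + Q) = 6 + (5 - Q) = 11 - Q)
s(F) = 4*F**2 (s(F) = (2*F)**2 = 4*F**2)
B(z) = sqrt(z)*(11 - z) (B(z) = (11 - z)*sqrt(z) = sqrt(z)*(11 - z))
(-41710 + s(-114))*(-38295 + B(b)) = (-41710 + 4*(-114)**2)*(-38295 + sqrt(124)*(11 - 1*124)) = (-41710 + 4*12996)*(-38295 + (2*sqrt(31))*(11 - 124)) = (-41710 + 51984)*(-38295 + (2*sqrt(31))*(-113)) = 10274*(-38295 - 226*sqrt(31)) = -393442830 - 2321924*sqrt(31)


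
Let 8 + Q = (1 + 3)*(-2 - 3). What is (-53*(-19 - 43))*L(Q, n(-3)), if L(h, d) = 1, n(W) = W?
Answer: 3286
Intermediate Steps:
Q = -28 (Q = -8 + (1 + 3)*(-2 - 3) = -8 + 4*(-5) = -8 - 20 = -28)
(-53*(-19 - 43))*L(Q, n(-3)) = -53*(-19 - 43)*1 = -53*(-62)*1 = 3286*1 = 3286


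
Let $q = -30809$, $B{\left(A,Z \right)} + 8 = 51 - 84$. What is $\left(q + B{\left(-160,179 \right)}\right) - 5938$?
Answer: $-36788$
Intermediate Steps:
$B{\left(A,Z \right)} = -41$ ($B{\left(A,Z \right)} = -8 + \left(51 - 84\right) = -8 - 33 = -41$)
$\left(q + B{\left(-160,179 \right)}\right) - 5938 = \left(-30809 - 41\right) - 5938 = -30850 - 5938 = -36788$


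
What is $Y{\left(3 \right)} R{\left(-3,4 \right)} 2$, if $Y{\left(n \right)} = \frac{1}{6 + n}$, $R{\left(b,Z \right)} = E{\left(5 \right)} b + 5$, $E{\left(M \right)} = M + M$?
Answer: $- \frac{50}{9} \approx -5.5556$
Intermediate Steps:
$E{\left(M \right)} = 2 M$
$R{\left(b,Z \right)} = 5 + 10 b$ ($R{\left(b,Z \right)} = 2 \cdot 5 b + 5 = 10 b + 5 = 5 + 10 b$)
$Y{\left(3 \right)} R{\left(-3,4 \right)} 2 = \frac{5 + 10 \left(-3\right)}{6 + 3} \cdot 2 = \frac{5 - 30}{9} \cdot 2 = \frac{1}{9} \left(-25\right) 2 = \left(- \frac{25}{9}\right) 2 = - \frac{50}{9}$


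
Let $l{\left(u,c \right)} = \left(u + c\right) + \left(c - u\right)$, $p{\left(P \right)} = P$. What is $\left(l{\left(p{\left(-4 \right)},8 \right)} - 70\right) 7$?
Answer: $-378$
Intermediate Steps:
$l{\left(u,c \right)} = 2 c$ ($l{\left(u,c \right)} = \left(c + u\right) + \left(c - u\right) = 2 c$)
$\left(l{\left(p{\left(-4 \right)},8 \right)} - 70\right) 7 = \left(2 \cdot 8 - 70\right) 7 = \left(16 - 70\right) 7 = \left(-54\right) 7 = -378$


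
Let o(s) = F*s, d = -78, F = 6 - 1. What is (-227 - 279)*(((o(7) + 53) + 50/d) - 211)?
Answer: 2439932/39 ≈ 62562.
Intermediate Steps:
F = 5
o(s) = 5*s
(-227 - 279)*(((o(7) + 53) + 50/d) - 211) = (-227 - 279)*(((5*7 + 53) + 50/(-78)) - 211) = -506*(((35 + 53) + 50*(-1/78)) - 211) = -506*((88 - 25/39) - 211) = -506*(3407/39 - 211) = -506*(-4822/39) = 2439932/39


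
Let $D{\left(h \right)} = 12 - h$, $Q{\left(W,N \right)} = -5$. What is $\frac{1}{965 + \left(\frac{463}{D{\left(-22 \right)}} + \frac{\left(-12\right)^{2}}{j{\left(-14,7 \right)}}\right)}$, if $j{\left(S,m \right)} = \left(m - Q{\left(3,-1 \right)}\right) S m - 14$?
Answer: $\frac{1190}{1164411} \approx 0.001022$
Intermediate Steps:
$j{\left(S,m \right)} = -14 + S m \left(5 + m\right)$ ($j{\left(S,m \right)} = \left(m - -5\right) S m - 14 = \left(m + 5\right) S m - 14 = \left(5 + m\right) S m - 14 = S \left(5 + m\right) m - 14 = S m \left(5 + m\right) - 14 = -14 + S m \left(5 + m\right)$)
$\frac{1}{965 + \left(\frac{463}{D{\left(-22 \right)}} + \frac{\left(-12\right)^{2}}{j{\left(-14,7 \right)}}\right)} = \frac{1}{965 + \left(\frac{463}{12 - -22} + \frac{\left(-12\right)^{2}}{-14 - 14 \cdot 7^{2} + 5 \left(-14\right) 7}\right)} = \frac{1}{965 + \left(\frac{463}{12 + 22} + \frac{144}{-14 - 686 - 490}\right)} = \frac{1}{965 + \left(\frac{463}{34} + \frac{144}{-14 - 686 - 490}\right)} = \frac{1}{965 + \left(463 \cdot \frac{1}{34} + \frac{144}{-1190}\right)} = \frac{1}{965 + \left(\frac{463}{34} + 144 \left(- \frac{1}{1190}\right)\right)} = \frac{1}{965 + \left(\frac{463}{34} - \frac{72}{595}\right)} = \frac{1}{965 + \frac{16061}{1190}} = \frac{1}{\frac{1164411}{1190}} = \frac{1190}{1164411}$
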